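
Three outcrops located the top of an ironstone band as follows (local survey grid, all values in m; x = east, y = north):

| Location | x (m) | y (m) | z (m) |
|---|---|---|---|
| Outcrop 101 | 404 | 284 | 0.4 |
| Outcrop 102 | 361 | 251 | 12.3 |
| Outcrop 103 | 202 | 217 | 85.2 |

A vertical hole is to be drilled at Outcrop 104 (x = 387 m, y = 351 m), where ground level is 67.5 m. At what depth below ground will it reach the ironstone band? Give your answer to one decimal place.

36.1 m

Let the plane be z = a·x + b·y + c.
Outcrop 102−Outcrop 101: −43a − 33b = 11.9;  Outcrop 103−Outcrop 101: −202a − 67b = 84.8.
Solving gives a = −0.52869, b = 0.32830.
Then c = 0.4 − a·404 − b·284 = 120.76.
At (387, 351): z_contact = −204.60 + 115.23 + 120.76 = 31.38 m.
Depth below ground = 67.5 − 31.38 = 36.1 m.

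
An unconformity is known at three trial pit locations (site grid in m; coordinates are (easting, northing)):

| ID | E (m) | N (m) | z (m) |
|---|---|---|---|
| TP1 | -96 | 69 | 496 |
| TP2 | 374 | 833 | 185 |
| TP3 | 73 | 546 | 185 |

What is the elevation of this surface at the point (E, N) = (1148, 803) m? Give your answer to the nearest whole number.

941 m

Two edge vectors: TP1→TP2 = (470, 764, -311), TP1→TP3 = (169, 477, -311).
Normal n = (TP1→TP2) × (TP1→TP3) = (-89257, 93611, 95074).
So ∂z/∂E = −n_x/n_z = 0.93882 and ∂z/∂N = −n_y/n_z = −0.98461.
Intercept c from TP1: 496 + 90.13 + 67.94 = 654.06.
At (1148, 803): z = 1077.8 − 790.6 + 654.06 = 941.2 m.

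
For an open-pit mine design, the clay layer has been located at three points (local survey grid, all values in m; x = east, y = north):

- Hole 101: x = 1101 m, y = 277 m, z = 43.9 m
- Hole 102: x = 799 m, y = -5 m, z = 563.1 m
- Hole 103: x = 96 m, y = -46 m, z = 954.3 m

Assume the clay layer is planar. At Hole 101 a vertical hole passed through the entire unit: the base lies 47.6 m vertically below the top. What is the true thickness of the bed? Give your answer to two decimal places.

Two edge vectors: Hole 101→Hole 102 = (-302, -282, 519.2), Hole 101→Hole 103 = (-1005, -323, 910.4).
Normal n = (Hole 101→Hole 102) × (Hole 101→Hole 103) = (-89031.2, -246855.2, -185864).
So ∂z/∂x = −n_x/n_z = −0.47901 and ∂z/∂y = −n_y/n_z = −1.32815.
|∇z| = √(a²+b²) = 1.41189, so dip δ = arctan(1.41189) = 54.69°.
True thickness = vertical thickness × cos δ = 47.6 × cos 54.69° = 27.51 m.

27.51 m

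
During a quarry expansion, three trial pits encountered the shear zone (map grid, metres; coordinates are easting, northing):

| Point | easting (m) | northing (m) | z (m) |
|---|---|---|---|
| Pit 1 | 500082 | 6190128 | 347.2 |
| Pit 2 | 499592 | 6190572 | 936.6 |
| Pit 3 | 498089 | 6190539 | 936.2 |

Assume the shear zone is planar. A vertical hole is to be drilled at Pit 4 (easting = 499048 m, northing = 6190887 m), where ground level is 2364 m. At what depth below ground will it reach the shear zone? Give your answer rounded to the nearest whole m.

Let the plane be z = a·easting + b·northing + c.
Pit 2−Pit 1: −490a + 444b = 589.4;  Pit 3−Pit 1: −1993a + 411b = 589.
Solving gives a = −0.02819685, b = 1.29635934.
Then c = 347.2 − a·500082 − b·6190128 = −8010182.30.
At (499048, 6190887): z_contact = −14071.6 + 8025614.2 − 8010182.30 = 1360.3 m.
Depth below ground = 2364 − 1360.3 = 1004 m.

1004 m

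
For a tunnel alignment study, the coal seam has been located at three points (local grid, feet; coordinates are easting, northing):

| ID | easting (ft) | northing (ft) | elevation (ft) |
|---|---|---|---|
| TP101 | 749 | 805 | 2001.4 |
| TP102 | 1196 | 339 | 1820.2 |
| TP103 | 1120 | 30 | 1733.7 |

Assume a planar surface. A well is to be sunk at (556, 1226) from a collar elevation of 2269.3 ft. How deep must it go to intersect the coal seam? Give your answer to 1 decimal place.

123.2 ft

Let the plane be z = a·easting + b·northing + c.
TP102−TP101: 447a − 466b = −181.2;  TP103−TP101: 371a − 775b = −267.7.
Solving gives a = −0.090365, b = 0.302161.
Then c = 2001.4 − a·749 − b·805 = 1825.84.
At (556, 1226): z_contact = −50.24 + 370.45 + 1825.84 = 2146.05 ft.
Depth below ground = 2269.3 − 2146.05 = 123.2 ft.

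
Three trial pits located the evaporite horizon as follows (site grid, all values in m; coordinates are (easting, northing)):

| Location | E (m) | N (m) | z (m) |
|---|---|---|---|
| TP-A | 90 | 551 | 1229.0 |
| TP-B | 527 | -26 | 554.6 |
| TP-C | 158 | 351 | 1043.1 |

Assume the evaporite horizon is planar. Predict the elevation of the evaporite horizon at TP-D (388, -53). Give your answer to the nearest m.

614 m

Two edge vectors: TP-A→TP-B = (437, -577, -674.4), TP-A→TP-C = (68, -200, -185.9).
Normal n = (TP-A→TP-B) × (TP-A→TP-C) = (-27615.7, 35379.1, -48164).
So ∂z/∂E = −n_x/n_z = −0.57337 and ∂z/∂N = −n_y/n_z = 0.73455.
Intercept c from TP-A: 1229 + 51.60 − 404.74 = 875.86.
At (388, -53): z = −222.5 − 38.9 + 875.86 = 614.5 m.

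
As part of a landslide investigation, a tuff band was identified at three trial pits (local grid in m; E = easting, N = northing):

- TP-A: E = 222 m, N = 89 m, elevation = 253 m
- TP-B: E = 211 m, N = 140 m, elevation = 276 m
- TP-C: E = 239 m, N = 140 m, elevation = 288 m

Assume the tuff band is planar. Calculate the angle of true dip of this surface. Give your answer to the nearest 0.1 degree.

Let the plane be z = a·E + b·N + c.
TP-B−TP-A: −11a + 51b = 23;  TP-C−TP-A: 17a + 51b = 35.
Solving gives a = 0.42857, b = 0.54342.
Gradient magnitude |∇z| = √(a² + b²) = √(0.18367 + 0.29530) = 0.69208.
True dip = arctan(0.69208) = 34.7°, dipping toward SW (azimuth ≈ 218°).

34.7°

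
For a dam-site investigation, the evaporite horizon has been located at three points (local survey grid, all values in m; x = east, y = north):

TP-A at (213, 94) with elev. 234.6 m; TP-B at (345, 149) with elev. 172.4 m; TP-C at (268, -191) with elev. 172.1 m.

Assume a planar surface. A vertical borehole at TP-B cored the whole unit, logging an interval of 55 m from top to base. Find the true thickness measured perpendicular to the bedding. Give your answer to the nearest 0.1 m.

48.5 m

Let the plane be z = a·x + b·y + c.
TP-B−TP-A: 132a + 55b = −62.2;  TP-C−TP-A: 55a − 285b = −62.5.
Solving gives a = −0.52072, b = 0.11881.
|∇z| = √(a²+b²) = 0.53410, so dip δ = arctan(0.53410) = 28.11°.
True thickness = vertical thickness × cos δ = 55 × cos 28.11° = 48.5 m.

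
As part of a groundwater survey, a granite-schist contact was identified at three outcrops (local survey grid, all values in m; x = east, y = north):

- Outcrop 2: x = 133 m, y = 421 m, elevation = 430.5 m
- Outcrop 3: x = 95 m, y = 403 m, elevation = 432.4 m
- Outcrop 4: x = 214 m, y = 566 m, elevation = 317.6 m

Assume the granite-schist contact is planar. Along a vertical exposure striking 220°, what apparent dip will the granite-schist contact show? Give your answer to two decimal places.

Two edge vectors: Outcrop 2→Outcrop 3 = (-38, -18, 1.9), Outcrop 2→Outcrop 4 = (81, 145, -112.9).
Normal n = (Outcrop 2→Outcrop 3) × (Outcrop 2→Outcrop 4) = (1756.7, -4136.3, -4052).
So ∂z/∂x = −n_x/n_z = 0.43354 and ∂z/∂y = −n_y/n_z = −1.02080.
Unit vector along 220° is (sin 220°, cos 220°) = (-0.6428, -0.7660).
Slope in that direction = a·(-0.6428) + b·(-0.7660) = 0.50331.
Apparent dip = arctan|0.50331| = 26.72° (true dip is 48.0°, so apparent ≤ true as expected).

26.72°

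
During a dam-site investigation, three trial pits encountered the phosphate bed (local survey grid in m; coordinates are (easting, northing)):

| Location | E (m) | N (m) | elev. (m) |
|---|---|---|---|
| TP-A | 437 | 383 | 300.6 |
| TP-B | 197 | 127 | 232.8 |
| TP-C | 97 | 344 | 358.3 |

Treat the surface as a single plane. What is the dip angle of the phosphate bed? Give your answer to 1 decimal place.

Let the plane be z = a·E + b·N + c.
TP-B−TP-A: −240a − 256b = −67.8;  TP-C−TP-A: −340a − 39b = 57.7.
Solving gives a = −0.22419, b = 0.47503.
Gradient magnitude |∇z| = √(a² + b²) = √(0.05026 + 0.22565) = 0.52527.
True dip = arctan(0.52527) = 27.7°, dipping toward SSE (azimuth ≈ 155°).

27.7°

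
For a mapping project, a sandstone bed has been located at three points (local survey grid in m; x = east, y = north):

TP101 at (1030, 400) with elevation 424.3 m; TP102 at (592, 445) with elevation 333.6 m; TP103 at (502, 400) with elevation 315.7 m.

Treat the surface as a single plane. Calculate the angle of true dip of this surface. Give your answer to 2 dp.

Let the plane be z = a·x + b·y + c.
TP102−TP101: −438a + 45b = −90.7;  TP103−TP101: −528a + 0b = −108.6.
Solving gives a = 0.20568, b = −0.01359.
Gradient magnitude |∇z| = √(a² + b²) = √(0.04231 + 0.00018) = 0.20613.
True dip = arctan(0.20613) = 11.65°, dipping toward W (azimuth ≈ 274°).

11.65°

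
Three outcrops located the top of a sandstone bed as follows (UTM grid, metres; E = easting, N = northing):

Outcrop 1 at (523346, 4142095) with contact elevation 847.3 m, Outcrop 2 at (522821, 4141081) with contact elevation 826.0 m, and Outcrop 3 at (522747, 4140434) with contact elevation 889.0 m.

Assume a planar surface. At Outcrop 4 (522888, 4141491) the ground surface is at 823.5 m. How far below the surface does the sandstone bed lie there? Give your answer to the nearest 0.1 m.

Let the plane be z = a·E + b·N + c.
Outcrop 2−Outcrop 1: −525a − 1014b = −21.3;  Outcrop 3−Outcrop 1: −599a − 1661b = 41.7.
Solving gives a = 0.293468083, b = −0.130937617.
Then c = 847.3 − a·523346 − b·4142095 = 389618.00.
At (522888, 4141491): z_contact = 153450.94 − 542276.96 + 389618.00 = 791.98 m.
Depth below ground = 823.5 − 791.98 = 31.5 m.

31.5 m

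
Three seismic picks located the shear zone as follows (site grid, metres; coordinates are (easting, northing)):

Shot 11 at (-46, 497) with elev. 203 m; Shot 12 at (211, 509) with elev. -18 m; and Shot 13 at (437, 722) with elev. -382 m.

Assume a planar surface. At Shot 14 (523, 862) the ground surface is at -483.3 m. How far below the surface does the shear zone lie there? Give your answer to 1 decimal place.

86.6 m

Two edge vectors: Shot 11→Shot 12 = (257, 12, -221), Shot 11→Shot 13 = (483, 225, -585).
Normal n = (Shot 11→Shot 12) × (Shot 11→Shot 13) = (42705, 43602, 52029).
So ∂z/∂E = −n_x/n_z = −0.82079 and ∂z/∂N = −n_y/n_z = −0.83803.
Intercept c from Shot 11: 203 − 37.76 + 416.50 = 581.75.
At (523, 862): z_contact = −429.27 − 722.38 + 581.75 = -569.91 m.
Depth below ground = -483.3 − (-569.91) = 86.6 m.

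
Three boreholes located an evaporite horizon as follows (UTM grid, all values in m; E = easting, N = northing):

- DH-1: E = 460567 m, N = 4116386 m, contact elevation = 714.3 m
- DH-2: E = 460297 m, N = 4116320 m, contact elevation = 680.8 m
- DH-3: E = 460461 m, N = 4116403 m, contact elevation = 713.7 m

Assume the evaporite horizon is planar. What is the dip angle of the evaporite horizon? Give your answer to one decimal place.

16.6°

Let the plane be z = a·E + b·N + c.
DH-2−DH-1: −270a − 66b = −33.5;  DH-3−DH-1: −106a + 17b = −0.6.
Solving gives a = 0.05257, b = 0.29251.
Gradient magnitude |∇z| = √(a² + b²) = √(0.00276 + 0.08556) = 0.29720.
True dip = arctan(0.29720) = 16.6°, dipping toward S (azimuth ≈ 190°).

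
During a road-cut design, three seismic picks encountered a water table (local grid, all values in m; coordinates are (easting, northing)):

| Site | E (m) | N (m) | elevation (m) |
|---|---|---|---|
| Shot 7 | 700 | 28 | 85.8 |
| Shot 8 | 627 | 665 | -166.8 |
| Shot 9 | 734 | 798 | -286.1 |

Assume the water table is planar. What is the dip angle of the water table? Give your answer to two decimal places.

35.46°

Two edge vectors: Shot 7→Shot 8 = (-73, 637, -252.6), Shot 7→Shot 9 = (34, 770, -371.9).
Normal n = (Shot 7→Shot 8) × (Shot 7→Shot 9) = (-42398.3, -35737.1, -77868).
So ∂z/∂E = −n_x/n_z = −0.54449 and ∂z/∂N = −n_y/n_z = −0.45894.
Gradient magnitude |∇z| = √(a² + b²) = √(0.29647 + 0.21063) = 0.71211.
True dip = arctan(0.71211) = 35.46°, dipping toward NE (azimuth ≈ 050°).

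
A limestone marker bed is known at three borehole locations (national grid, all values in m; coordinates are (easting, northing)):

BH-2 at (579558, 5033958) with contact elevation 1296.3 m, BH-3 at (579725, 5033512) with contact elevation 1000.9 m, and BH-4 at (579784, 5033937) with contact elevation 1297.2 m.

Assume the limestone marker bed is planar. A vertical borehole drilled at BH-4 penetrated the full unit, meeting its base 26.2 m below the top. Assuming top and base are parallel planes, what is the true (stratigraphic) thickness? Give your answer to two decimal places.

Two edge vectors: BH-2→BH-3 = (167, -446, -295.4), BH-2→BH-4 = (226, -21, 0.9).
Normal n = (BH-2→BH-3) × (BH-2→BH-4) = (-6604.8, -66910.7, 97289).
So ∂z/∂E = −n_x/n_z = 0.06789 and ∂z/∂N = −n_y/n_z = 0.68775.
|∇z| = √(a²+b²) = 0.69109, so dip δ = arctan(0.69109) = 34.65°.
True thickness = vertical thickness × cos δ = 26.2 × cos 34.65° = 21.55 m.

21.55 m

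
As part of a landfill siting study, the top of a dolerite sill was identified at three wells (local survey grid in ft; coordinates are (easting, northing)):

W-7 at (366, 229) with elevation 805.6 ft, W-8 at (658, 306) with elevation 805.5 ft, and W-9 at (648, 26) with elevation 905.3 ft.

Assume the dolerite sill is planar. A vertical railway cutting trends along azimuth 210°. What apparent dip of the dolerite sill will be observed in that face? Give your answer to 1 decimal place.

Two edge vectors: W-7→W-8 = (292, 77, -0.1), W-7→W-9 = (282, -203, 99.7).
Normal n = (W-7→W-8) × (W-7→W-9) = (7656.6, -29140.6, -80990).
So ∂z/∂E = −n_x/n_z = 0.09454 and ∂z/∂N = −n_y/n_z = −0.35980.
Unit vector along 210° is (sin 210°, cos 210°) = (-0.5000, -0.8660).
Slope in that direction = a·(-0.5000) + b·(-0.8660) = 0.26433.
Apparent dip = arctan|0.26433| = 14.8° (true dip is 20.4°, so apparent ≤ true as expected).

14.8°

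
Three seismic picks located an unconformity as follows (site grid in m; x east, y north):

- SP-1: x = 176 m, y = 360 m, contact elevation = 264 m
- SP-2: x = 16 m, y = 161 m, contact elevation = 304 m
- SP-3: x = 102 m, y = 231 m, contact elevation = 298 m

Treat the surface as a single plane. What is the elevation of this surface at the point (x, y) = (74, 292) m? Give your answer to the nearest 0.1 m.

Let the plane be z = a·x + b·y + c.
SP-2−SP-1: −160a − 199b = 40;  SP-3−SP-1: −74a − 129b = 34.
Solving gives a = 0.27156, b = −0.41934.
Then c = 264 − a·176 − b·360 = 367.17.
At (74, 292): z = 20.1 − 122.4 + 367.17 = 264.8 m.

264.8 m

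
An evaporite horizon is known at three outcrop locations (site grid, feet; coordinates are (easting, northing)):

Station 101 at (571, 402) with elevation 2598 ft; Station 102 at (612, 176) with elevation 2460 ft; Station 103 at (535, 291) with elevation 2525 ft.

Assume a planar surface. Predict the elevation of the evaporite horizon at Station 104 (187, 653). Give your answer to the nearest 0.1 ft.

Let the plane be z = a·E + b·N + c.
Station 102−Station 101: 41a − 226b = −138;  Station 103−Station 101: −36a − 111b = −73.
Solving gives a = 0.09301, b = 0.62749.
Then c = 2598 − a·571 − b·402 = 2292.64.
At (187, 653): z = 17.4 + 409.8 + 2292.64 = 2719.8 ft.

2719.8 ft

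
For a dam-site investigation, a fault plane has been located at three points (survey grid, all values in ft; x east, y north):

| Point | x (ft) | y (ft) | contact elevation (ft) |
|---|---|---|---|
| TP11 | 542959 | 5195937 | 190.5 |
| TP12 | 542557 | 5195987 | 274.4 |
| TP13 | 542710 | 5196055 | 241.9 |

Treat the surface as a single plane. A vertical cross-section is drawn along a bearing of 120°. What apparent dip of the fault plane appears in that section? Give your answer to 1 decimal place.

10.1°

Two edge vectors: TP11→TP12 = (-402, 50, 83.9), TP11→TP13 = (-249, 118, 51.4).
Normal n = (TP11→TP12) × (TP11→TP13) = (-7330.2, -228.3, -34986).
So ∂z/∂x = −n_x/n_z = −0.20952 and ∂z/∂y = −n_y/n_z = −0.00653.
Unit vector along 120° is (sin 120°, cos 120°) = (0.8660, -0.5000).
Slope in that direction = a·(0.8660) + b·(-0.5000) = −0.17819.
Apparent dip = arctan|0.17819| = 10.1° (true dip is 11.8°, so apparent ≤ true as expected).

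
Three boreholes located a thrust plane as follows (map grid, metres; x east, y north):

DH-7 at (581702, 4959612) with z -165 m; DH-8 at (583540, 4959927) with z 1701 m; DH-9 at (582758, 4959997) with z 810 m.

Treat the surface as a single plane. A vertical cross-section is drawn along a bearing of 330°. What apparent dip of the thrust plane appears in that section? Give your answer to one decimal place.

43.8°

Let the plane be z = a·x + b·y + c.
DH-8−DH-7: 1838a + 315b = 1866;  DH-9−DH-7: 1056a + 385b = 975.
Solving gives a = 1.09679, b = −0.47587.
Unit vector along 330° is (sin 330°, cos 330°) = (-0.5000, 0.8660).
Slope in that direction = a·(-0.5000) + b·(0.8660) = −0.96051.
Apparent dip = arctan|0.96051| = 43.8° (true dip is 50.1°, so apparent ≤ true as expected).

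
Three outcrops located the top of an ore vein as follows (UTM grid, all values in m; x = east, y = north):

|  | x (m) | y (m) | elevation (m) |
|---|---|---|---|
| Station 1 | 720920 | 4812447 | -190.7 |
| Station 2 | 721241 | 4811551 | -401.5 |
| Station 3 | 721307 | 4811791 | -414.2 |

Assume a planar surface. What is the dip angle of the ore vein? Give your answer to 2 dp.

24.74°

Let the plane be z = a·x + b·y + c.
Station 2−Station 1: 321a − 896b = −210.8;  Station 3−Station 1: 387a − 656b = −223.5.
Solving gives a = −0.45508, b = 0.07223.
Gradient magnitude |∇z| = √(a² + b²) = √(0.20710 + 0.00522) = 0.46078.
True dip = arctan(0.46078) = 24.74°, dipping toward E (azimuth ≈ 099°).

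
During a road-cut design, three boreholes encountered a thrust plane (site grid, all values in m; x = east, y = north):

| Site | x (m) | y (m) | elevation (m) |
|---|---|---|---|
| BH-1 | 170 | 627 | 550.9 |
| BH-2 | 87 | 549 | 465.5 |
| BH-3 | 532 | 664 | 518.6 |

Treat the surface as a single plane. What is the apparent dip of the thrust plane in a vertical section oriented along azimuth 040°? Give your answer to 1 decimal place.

Let the plane be z = a·x + b·y + c.
BH-2−BH-1: −83a − 78b = −85.4;  BH-3−BH-1: 362a + 37b = −32.3.
Solving gives a = −0.22568, b = 1.33502.
Unit vector along 040° is (sin 40°, cos 40°) = (0.6428, 0.7660).
Slope in that direction = a·(0.6428) + b·(0.7660) = 0.87762.
Apparent dip = arctan|0.87762| = 41.3° (true dip is 53.6°, so apparent ≤ true as expected).

41.3°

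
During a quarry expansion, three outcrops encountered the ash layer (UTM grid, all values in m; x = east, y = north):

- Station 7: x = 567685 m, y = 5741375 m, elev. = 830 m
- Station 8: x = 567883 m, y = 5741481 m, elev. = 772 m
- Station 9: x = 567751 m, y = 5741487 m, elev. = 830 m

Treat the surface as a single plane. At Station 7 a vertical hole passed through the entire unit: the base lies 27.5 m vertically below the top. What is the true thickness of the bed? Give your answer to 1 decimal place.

Two edge vectors: Station 7→Station 8 = (198, 106, -58), Station 7→Station 9 = (66, 112, 0).
Normal n = (Station 7→Station 8) × (Station 7→Station 9) = (6496, -3828, 15180).
So ∂z/∂x = −n_x/n_z = −0.42793 and ∂z/∂y = −n_y/n_z = 0.25217.
|∇z| = √(a²+b²) = 0.49671, so dip δ = arctan(0.49671) = 26.41°.
True thickness = vertical thickness × cos δ = 27.5 × cos 26.41° = 24.6 m.

24.6 m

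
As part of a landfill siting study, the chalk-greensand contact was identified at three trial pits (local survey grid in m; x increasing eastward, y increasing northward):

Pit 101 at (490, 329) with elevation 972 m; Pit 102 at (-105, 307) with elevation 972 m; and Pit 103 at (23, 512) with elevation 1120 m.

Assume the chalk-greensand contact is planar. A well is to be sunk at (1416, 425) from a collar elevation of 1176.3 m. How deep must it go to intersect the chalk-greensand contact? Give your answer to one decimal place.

158.7 m

Let the plane be z = a·x + b·y + c.
Pit 102−Pit 101: −595a − 22b = 0;  Pit 103−Pit 101: −467a + 183b = 148.
Solving gives a = −0.027325, b = 0.739013.
Then c = 972 − a·490 − b·329 = 742.25.
At (1416, 425): z_contact = −38.69 + 314.08 + 742.25 = 1017.64 m.
Depth below ground = 1176.3 − 1017.64 = 158.7 m.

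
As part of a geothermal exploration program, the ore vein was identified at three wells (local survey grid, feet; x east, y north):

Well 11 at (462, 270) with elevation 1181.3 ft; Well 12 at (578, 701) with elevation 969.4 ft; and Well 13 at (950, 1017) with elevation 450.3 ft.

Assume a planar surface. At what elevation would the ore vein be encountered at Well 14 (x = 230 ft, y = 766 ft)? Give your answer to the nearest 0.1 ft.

1400.7 ft

Two edge vectors: Well 11→Well 12 = (116, 431, -211.9), Well 11→Well 13 = (488, 747, -731).
Normal n = (Well 11→Well 12) × (Well 11→Well 13) = (-156771.7, -18611.2, -123676).
So ∂z/∂x = −n_x/n_z = −1.267600 and ∂z/∂y = −n_y/n_z = −0.150484.
Intercept c from Well 11: 1181.3 + 585.63 + 40.63 = 1807.56.
At (230, 766): z = −291.5 − 115.3 + 1807.56 = 1400.7 ft.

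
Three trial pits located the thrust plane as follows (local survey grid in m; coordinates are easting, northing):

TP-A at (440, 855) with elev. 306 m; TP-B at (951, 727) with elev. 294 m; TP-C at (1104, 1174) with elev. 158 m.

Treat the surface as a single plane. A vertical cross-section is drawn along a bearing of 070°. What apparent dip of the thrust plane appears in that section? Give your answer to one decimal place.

10.2°

Let the plane be z = a·easting + b·northing + c.
TP-B−TP-A: 511a − 128b = −12;  TP-C−TP-A: 664a + 319b = −148.
Solving gives a = −0.09182, b = −0.27282.
Unit vector along 070° is (sin 70°, cos 70°) = (0.9397, 0.3420).
Slope in that direction = a·(0.9397) + b·(0.3420) = −0.17960.
Apparent dip = arctan|0.17960| = 10.2° (true dip is 16.1°, so apparent ≤ true as expected).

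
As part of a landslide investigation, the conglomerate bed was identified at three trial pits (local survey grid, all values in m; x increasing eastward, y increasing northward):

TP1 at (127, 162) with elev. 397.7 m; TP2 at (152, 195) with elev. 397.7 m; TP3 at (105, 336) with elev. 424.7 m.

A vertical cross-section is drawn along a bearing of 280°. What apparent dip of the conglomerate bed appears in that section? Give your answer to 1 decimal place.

Two edge vectors: TP1→TP2 = (25, 33, 0), TP1→TP3 = (-22, 174, 27).
Normal n = (TP1→TP2) × (TP1→TP3) = (891, -675, 5076).
So ∂z/∂x = −n_x/n_z = −0.17553 and ∂z/∂y = −n_y/n_z = 0.13298.
Unit vector along 280° is (sin 280°, cos 280°) = (-0.9848, 0.1736).
Slope in that direction = a·(-0.9848) + b·(0.1736) = 0.19596.
Apparent dip = arctan|0.19596| = 11.1° (true dip is 12.4°, so apparent ≤ true as expected).

11.1°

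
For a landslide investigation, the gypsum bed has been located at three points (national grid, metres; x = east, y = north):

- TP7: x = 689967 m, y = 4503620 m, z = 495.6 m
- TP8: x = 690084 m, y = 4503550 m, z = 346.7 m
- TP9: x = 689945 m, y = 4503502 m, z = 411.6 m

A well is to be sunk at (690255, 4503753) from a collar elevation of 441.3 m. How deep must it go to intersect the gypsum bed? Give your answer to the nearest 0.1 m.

51.5 m

Let the plane be z = a·x + b·y + c.
TP8−TP7: 117a − 70b = −148.9;  TP9−TP7: −22a − 118b = −84.
Solving gives a = −0.761775055, b = 0.853890265.
Then c = 495.6 − a·689967 − b·4503620 = −3319502.02.
At (690255, 4503753): z_contact = −525819.04 + 3845710.84 − 3319502.02 = 389.78 m.
Depth below ground = 441.3 − 389.78 = 51.5 m.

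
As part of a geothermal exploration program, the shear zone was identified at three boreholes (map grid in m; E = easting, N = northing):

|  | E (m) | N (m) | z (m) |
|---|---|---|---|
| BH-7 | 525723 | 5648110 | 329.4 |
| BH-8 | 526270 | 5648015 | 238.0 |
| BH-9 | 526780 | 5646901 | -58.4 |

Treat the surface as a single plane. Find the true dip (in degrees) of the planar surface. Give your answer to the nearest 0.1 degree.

Two edge vectors: BH-7→BH-8 = (547, -95, -91.4), BH-7→BH-9 = (1057, -1209, -387.8).
Normal n = (BH-7→BH-8) × (BH-7→BH-9) = (-73661.6, 115516.8, -560908).
So ∂z/∂E = −n_x/n_z = −0.13133 and ∂z/∂N = −n_y/n_z = 0.20595.
Gradient magnitude |∇z| = √(a² + b²) = √(0.01725 + 0.04241) = 0.24425.
True dip = arctan(0.24425) = 13.7°, dipping toward SSE (azimuth ≈ 147°).

13.7°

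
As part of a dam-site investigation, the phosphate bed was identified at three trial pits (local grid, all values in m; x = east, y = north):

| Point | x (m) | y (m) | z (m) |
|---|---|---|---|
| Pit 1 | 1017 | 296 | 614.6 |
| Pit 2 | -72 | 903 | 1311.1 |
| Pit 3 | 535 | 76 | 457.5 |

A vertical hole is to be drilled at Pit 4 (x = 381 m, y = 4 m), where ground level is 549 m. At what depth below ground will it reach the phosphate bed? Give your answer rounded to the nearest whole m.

143 m

Let the plane be z = a·x + b·y + c.
Pit 2−Pit 1: −1089a + 607b = 696.5;  Pit 3−Pit 1: −482a − 220b = −157.1.
Solving gives a = −0.10875, b = 0.95235.
Then c = 614.6 − a·1017 − b·296 = 443.30.
At (381, 4): z_contact = −41.4 + 3.8 + 443.30 = 405.7 m.
Depth below ground = 549 − 405.7 = 143 m.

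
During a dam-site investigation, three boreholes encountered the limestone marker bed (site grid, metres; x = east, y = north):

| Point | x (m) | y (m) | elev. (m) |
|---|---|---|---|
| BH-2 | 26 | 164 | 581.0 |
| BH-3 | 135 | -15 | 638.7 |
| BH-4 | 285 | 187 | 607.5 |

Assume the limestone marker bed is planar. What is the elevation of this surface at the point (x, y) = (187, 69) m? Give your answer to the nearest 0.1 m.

624.4 m

Let the plane be z = a·x + b·y + c.
BH-3−BH-2: 109a − 179b = 57.7;  BH-4−BH-2: 259a + 23b = 26.5.
Solving gives a = 0.12422, b = −0.24670.
Then c = 581 − a·26 − b·164 = 618.23.
At (187, 69): z = 23.2 − 17.0 + 618.23 = 624.4 m.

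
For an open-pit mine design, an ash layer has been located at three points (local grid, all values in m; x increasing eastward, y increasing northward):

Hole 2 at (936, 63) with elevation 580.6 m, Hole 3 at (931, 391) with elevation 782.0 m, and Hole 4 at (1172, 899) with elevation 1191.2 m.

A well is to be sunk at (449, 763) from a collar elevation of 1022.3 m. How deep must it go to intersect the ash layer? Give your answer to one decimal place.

198.2 m

Two edge vectors: Hole 2→Hole 3 = (-5, 328, 201.4), Hole 2→Hole 4 = (236, 836, 610.6).
Normal n = (Hole 2→Hole 3) × (Hole 2→Hole 4) = (31906.4, 50583.4, -81588).
So ∂z/∂x = −n_x/n_z = 0.391067 and ∂z/∂y = −n_y/n_z = 0.619986.
Intercept c from Hole 2: 580.6 − 366.04 − 39.06 = 175.50.
At (449, 763): z_contact = 175.59 + 473.05 + 175.50 = 824.14 m.
Depth below ground = 1022.3 − 824.14 = 198.2 m.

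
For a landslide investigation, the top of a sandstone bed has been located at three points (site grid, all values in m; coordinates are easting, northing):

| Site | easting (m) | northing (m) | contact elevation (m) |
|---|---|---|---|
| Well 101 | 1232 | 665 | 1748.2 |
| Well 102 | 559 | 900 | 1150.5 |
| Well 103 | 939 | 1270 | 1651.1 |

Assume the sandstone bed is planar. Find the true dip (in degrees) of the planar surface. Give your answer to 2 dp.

Let the plane be z = a·easting + b·northing + c.
Well 102−Well 101: −673a + 235b = −597.7;  Well 103−Well 101: −293a + 605b = −97.1.
Solving gives a = 1.00142, b = 0.32449.
Gradient magnitude |∇z| = √(a² + b²) = √(1.00284 + 0.10529) = 1.05268.
True dip = arctan(1.05268) = 46.47°, dipping toward WSW (azimuth ≈ 252°).

46.47°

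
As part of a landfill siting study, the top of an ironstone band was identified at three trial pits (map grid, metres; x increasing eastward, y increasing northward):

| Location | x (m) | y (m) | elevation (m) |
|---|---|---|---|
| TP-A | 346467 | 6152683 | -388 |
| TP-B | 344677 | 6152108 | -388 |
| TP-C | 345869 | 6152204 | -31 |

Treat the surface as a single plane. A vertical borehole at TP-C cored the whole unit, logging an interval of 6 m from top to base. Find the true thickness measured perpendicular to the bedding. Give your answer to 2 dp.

3.65 m

Two edge vectors: TP-A→TP-B = (-1790, -575, 0), TP-A→TP-C = (-598, -479, 357).
Normal n = (TP-A→TP-B) × (TP-A→TP-C) = (-205275, 639030, 513560).
So ∂z/∂x = −n_x/n_z = 0.39971 and ∂z/∂y = −n_y/n_z = −1.24431.
|∇z| = √(a²+b²) = 1.30694, so dip δ = arctan(1.30694) = 52.58°.
True thickness = vertical thickness × cos δ = 6 × cos 52.58° = 3.65 m.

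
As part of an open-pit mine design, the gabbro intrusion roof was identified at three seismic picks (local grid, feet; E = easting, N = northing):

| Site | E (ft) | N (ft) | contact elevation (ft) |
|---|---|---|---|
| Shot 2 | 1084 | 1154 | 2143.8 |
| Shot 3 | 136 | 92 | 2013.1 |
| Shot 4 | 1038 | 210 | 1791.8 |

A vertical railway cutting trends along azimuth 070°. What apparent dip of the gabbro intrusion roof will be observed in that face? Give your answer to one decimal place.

8.3°

Let the plane be z = a·E + b·N + c.
Shot 3−Shot 2: −948a − 1062b = −130.7;  Shot 4−Shot 2: −46a − 944b = −352.
Solving gives a = −0.29601, b = 0.38731.
Unit vector along 070° is (sin 70°, cos 70°) = (0.9397, 0.3420).
Slope in that direction = a·(0.9397) + b·(0.3420) = −0.14569.
Apparent dip = arctan|0.14569| = 8.3° (true dip is 26.0°, so apparent ≤ true as expected).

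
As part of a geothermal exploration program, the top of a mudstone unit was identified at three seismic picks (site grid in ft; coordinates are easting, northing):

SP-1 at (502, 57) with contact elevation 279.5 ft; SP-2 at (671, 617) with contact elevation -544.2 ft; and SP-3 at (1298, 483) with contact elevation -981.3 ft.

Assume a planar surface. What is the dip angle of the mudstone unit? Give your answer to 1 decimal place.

Let the plane be z = a·easting + b·northing + c.
SP-2−SP-1: 169a + 560b = −823.7;  SP-3−SP-1: 796a + 426b = −1260.8.
Solving gives a = −0.95020, b = −1.18414.
Gradient magnitude |∇z| = √(a² + b²) = √(0.90288 + 1.40218) = 1.51824.
True dip = arctan(1.51824) = 56.6°, dipping toward NE (azimuth ≈ 039°).

56.6°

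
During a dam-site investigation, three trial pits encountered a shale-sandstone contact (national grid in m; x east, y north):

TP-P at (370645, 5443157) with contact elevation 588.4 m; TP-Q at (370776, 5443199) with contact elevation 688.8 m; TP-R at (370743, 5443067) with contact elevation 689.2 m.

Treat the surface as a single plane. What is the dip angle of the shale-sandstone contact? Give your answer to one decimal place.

40.7°

Let the plane be z = a·x + b·y + c.
TP-Q−TP-P: 131a + 42b = 100.4;  TP-R−TP-P: 98a − 90b = 100.8.
Solving gives a = 0.83425, b = −0.21159.
Gradient magnitude |∇z| = √(a² + b²) = √(0.69598 + 0.04477) = 0.86067.
True dip = arctan(0.86067) = 40.7°, dipping toward WNW (azimuth ≈ 284°).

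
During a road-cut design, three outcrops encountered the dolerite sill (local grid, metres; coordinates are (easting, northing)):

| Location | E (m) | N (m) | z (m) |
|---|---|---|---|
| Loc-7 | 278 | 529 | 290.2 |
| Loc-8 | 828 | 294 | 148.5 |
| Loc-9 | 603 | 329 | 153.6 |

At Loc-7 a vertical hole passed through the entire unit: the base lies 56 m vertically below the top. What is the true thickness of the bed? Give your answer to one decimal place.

42.2 m

Let the plane be z = a·E + b·N + c.
Loc-8−Loc-7: 550a − 235b = −141.7;  Loc-9−Loc-7: 325a − 200b = −136.6.
Solving gives a = 0.11185, b = 0.86476.
|∇z| = √(a²+b²) = 0.87196, so dip δ = arctan(0.87196) = 41.09°.
True thickness = vertical thickness × cos δ = 56 × cos 41.09° = 42.2 m.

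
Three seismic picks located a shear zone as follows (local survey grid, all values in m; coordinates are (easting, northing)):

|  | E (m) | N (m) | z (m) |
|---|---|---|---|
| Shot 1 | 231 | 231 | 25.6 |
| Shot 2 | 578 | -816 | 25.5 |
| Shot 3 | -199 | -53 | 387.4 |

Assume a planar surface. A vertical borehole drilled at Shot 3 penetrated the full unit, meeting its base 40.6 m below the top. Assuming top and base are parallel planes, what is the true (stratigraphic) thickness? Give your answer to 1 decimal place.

Let the plane be z = a·E + b·N + c.
Shot 2−Shot 1: 347a − 1047b = −0.1;  Shot 3−Shot 1: −430a − 284b = 361.8.
Solving gives a = −0.69035, b = −0.22870.
|∇z| = √(a²+b²) = 0.72724, so dip δ = arctan(0.72724) = 36.03°.
True thickness = vertical thickness × cos δ = 40.6 × cos 36.03° = 32.8 m.

32.8 m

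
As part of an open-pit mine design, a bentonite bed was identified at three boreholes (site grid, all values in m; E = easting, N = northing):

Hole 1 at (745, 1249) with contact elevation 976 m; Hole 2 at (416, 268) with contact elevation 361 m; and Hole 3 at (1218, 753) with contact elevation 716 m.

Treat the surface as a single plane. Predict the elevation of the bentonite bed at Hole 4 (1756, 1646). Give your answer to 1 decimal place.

1294.8 m

Two edge vectors: Hole 1→Hole 2 = (-329, -981, -615), Hole 1→Hole 3 = (473, -496, -260).
Normal n = (Hole 1→Hole 2) × (Hole 1→Hole 3) = (-49980, -376435, 627197).
So ∂z/∂E = −n_x/n_z = 0.079688 and ∂z/∂N = −n_y/n_z = 0.600186.
Intercept c from Hole 1: 976 − 59.37 − 749.63 = 167.00.
At (1756, 1646): z = 139.9 + 987.9 + 167.00 = 1294.8 m.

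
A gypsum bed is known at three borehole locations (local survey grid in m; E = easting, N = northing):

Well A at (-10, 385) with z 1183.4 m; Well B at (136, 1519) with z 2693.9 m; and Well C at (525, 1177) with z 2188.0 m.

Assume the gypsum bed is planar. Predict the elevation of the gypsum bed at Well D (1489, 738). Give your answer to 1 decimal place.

1484.6 m

Let the plane be z = a·E + b·N + c.
Well B−Well A: 146a + 1134b = 1510.5;  Well C−Well A: 535a + 792b = 1004.6.
Solving gives a = −0.116279, b = 1.346981.
Then c = 1183.4 − a·-10 − b·385 = 663.65.
At (1489, 738): z = −173.1 + 994.1 + 663.65 = 1484.6 m.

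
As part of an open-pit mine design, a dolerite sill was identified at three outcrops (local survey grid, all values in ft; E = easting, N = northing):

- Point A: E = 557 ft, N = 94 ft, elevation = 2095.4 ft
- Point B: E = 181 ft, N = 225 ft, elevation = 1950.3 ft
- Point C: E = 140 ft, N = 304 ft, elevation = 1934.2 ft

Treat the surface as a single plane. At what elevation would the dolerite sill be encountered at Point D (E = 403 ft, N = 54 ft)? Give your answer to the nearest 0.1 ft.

Two edge vectors: Point A→Point B = (-376, 131, -145.1), Point A→Point C = (-417, 210, -161.2).
Normal n = (Point A→Point B) × (Point A→Point C) = (9353.8, -104.5, -24333).
So ∂z/∂E = −n_x/n_z = 0.38441 and ∂z/∂N = −n_y/n_z = −0.00429.
Intercept c from Point A: 2095.4 − 214.12 + 0.40 = 1881.69.
At (403, 54): z = 154.9 − 0.2 + 1881.69 = 2036.4 ft.

2036.4 ft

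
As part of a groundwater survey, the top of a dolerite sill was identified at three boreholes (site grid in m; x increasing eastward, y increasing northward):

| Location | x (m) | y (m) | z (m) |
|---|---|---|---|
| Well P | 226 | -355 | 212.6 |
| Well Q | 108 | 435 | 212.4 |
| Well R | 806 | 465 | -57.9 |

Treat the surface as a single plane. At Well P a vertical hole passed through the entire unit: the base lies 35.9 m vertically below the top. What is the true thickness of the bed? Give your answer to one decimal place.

Let the plane be z = a·x + b·y + c.
Well Q−Well P: −118a + 790b = −0.2;  Well R−Well P: 580a + 820b = −270.5.
Solving gives a = −0.38477, b = −0.05772.
|∇z| = √(a²+b²) = 0.38907, so dip δ = arctan(0.38907) = 21.26°.
True thickness = vertical thickness × cos δ = 35.9 × cos 21.26° = 33.5 m.

33.5 m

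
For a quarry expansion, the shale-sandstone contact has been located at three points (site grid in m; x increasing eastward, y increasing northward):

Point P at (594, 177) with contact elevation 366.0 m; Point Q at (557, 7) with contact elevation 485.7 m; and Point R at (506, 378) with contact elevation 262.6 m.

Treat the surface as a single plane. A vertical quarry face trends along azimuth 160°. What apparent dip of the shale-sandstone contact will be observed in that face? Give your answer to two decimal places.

Two edge vectors: Point P→Point Q = (-37, -170, 119.7), Point P→Point R = (-88, 201, -103.4).
Normal n = (Point P→Point Q) × (Point P→Point R) = (-6481.7, -14359.4, -22397).
So ∂z/∂x = −n_x/n_z = −0.28940 and ∂z/∂y = −n_y/n_z = −0.64113.
Unit vector along 160° is (sin 160°, cos 160°) = (0.3420, -0.9397).
Slope in that direction = a·(0.3420) + b·(-0.9397) = 0.50348.
Apparent dip = arctan|0.50348| = 26.72° (true dip is 35.1°, so apparent ≤ true as expected).

26.72°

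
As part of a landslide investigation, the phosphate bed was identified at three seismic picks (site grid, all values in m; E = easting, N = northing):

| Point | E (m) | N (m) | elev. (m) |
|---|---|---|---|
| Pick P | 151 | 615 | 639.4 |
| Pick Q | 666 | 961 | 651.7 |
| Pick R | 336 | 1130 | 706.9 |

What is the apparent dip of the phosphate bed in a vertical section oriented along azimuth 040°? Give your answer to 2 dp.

3.96°

Let the plane be z = a·E + b·N + c.
Pick Q−Pick P: 515a + 346b = 12.3;  Pick R−Pick P: 185a + 515b = 67.5.
Solving gives a = −0.08459, b = 0.16145.
Unit vector along 040° is (sin 40°, cos 40°) = (0.6428, 0.7660).
Slope in that direction = a·(0.6428) + b·(0.7660) = 0.06931.
Apparent dip = arctan|0.06931| = 3.96° (true dip is 10.3°, so apparent ≤ true as expected).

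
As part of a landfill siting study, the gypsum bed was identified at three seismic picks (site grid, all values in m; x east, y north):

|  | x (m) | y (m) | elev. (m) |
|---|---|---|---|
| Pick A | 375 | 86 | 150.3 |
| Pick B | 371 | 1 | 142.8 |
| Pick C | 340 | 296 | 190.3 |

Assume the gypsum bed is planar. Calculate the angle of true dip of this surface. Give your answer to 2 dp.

Two edge vectors: Pick A→Pick B = (-4, -85, -7.5), Pick A→Pick C = (-35, 210, 40).
Normal n = (Pick A→Pick B) × (Pick A→Pick C) = (-1825, 422.5, -3815).
So ∂z/∂x = −n_x/n_z = −0.47837 and ∂z/∂y = −n_y/n_z = 0.11075.
Gradient magnitude |∇z| = √(a² + b²) = √(0.22884 + 0.01226) = 0.49103.
True dip = arctan(0.49103) = 26.15°, dipping toward ESE (azimuth ≈ 103°).

26.15°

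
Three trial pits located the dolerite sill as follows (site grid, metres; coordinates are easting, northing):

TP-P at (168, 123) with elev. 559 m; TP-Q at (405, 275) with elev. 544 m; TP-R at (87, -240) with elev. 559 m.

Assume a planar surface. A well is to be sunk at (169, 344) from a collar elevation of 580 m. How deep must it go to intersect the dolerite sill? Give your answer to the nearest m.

17 m

Let the plane be z = a·easting + b·northing + c.
TP-Q−TP-P: 237a + 152b = −15;  TP-R−TP-P: −81a − 363b = 0.
Solving gives a = −0.07386, b = 0.01648.
Then c = 559 − a·168 − b·123 = 569.38.
At (169, 344): z_contact = −12.5 + 5.7 + 569.38 = 562.6 m.
Depth below ground = 580 − 562.6 = 17 m.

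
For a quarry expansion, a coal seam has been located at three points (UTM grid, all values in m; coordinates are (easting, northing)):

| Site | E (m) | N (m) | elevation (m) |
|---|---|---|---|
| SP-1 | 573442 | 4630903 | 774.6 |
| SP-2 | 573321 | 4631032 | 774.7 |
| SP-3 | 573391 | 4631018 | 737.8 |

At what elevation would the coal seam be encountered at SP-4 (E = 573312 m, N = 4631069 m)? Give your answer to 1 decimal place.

758.1 m

Two edge vectors: SP-1→SP-2 = (-121, 129, 0.1), SP-1→SP-3 = (-51, 115, -36.8).
Normal n = (SP-1→SP-2) × (SP-1→SP-3) = (-4758.7, -4457.9, -7336).
So ∂z/∂E = −n_x/n_z = −0.648677754 and ∂z/∂N = −n_y/n_z = −0.607674482.
Intercept c from SP-1: 774.6 + 371979.07 + 2814081.58 = 3186835.25.
At (573312, 4631069): z = −371894.7 − 2814182.5 + 3186835.25 = 758.1 m.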